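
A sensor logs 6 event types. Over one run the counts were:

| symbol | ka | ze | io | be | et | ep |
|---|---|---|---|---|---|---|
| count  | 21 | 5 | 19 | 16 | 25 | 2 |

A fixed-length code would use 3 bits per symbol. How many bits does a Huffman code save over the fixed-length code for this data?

Fixed-length: 3 bits × 88 symbols = 264 bits.
Huffman merges:
ep(2) + ze(5) → 7
7 + be(16) → 23
io(19) + ka(21) → 40
23 + et(25) → 48
40 + 48 → 88
Huffman total = 7 + 23 + 40 + 48 + 88 = 206 bits.
Saving = 264 − 206 = 58 bits.

58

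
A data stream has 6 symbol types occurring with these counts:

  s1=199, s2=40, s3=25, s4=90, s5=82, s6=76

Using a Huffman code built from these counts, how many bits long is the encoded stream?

1203

Build the Huffman tree bottom-up:
s3(25) + s2(40) → 65
65 + s6(76) → 141
s5(82) + s4(90) → 172
141 + 172 → 313
s1(199) + 313 → 512
The encoded length is the sum of every internal node's weight: 65 + 141 + 172 + 313 + 512 = 1203 bits.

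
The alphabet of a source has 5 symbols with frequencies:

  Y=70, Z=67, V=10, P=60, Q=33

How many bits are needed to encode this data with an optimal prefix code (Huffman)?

523

Greedily combine the two least-frequent nodes:
merge V(10) and Q(33): 43
merge 43 and P(60): 103
merge Z(67) and Y(70): 137
merge 103 and 137: 240
Each symbol's bit-cost is frequency × depth; summing gives 523 bits (equivalently 43 + 103 + 137 + 240).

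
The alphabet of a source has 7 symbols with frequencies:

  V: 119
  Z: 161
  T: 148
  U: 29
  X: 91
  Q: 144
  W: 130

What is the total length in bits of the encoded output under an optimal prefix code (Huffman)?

2277

Merge the two smallest weights repeatedly:
merge U(29) and X(91): 120
merge V(119) and 120: 239
merge W(130) and Q(144): 274
merge T(148) and Z(161): 309
merge 239 and 274: 513
merge 309 and 513: 822
Total encoded bits = sum of merged weights = 120 + 239 + 274 + 309 + 513 + 822 = 2277.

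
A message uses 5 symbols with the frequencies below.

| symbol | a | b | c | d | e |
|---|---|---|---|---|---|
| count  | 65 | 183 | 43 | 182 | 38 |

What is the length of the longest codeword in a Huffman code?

Merge the two lowest-weight nodes at each step:
merge e(38) and c(43): 81
merge a(65) and 81: 146
merge 146 and d(182): 328
merge b(183) and 328: 511
Maximum depth reached is 4.

4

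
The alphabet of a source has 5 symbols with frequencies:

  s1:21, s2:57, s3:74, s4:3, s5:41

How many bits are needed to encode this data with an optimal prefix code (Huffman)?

Build the Huffman tree bottom-up:
merge s4(3) and s1(21): 24
merge 24 and s5(41): 65
merge s2(57) and 65: 122
merge s3(74) and 122: 196
Total encoded bits = sum of merged weights = 24 + 65 + 122 + 196 = 407.

407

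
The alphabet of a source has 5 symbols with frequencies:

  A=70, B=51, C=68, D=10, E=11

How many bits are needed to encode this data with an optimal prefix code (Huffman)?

441

Build the Huffman tree bottom-up:
combine D(10), E(11) → 21
combine 21, B(51) → 72
combine C(68), A(70) → 138
combine 72, 138 → 210
The encoded length is the sum of every internal node's weight: 21 + 72 + 138 + 210 = 441 bits.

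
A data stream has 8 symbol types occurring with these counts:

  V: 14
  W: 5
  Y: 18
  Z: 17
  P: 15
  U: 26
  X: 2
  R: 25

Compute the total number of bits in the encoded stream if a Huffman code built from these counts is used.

Greedily combine the two least-frequent nodes:
merge X(2) and W(5): 7
merge 7 and V(14): 21
merge P(15) and Z(17): 32
merge Y(18) and 21: 39
merge R(25) and U(26): 51
merge 32 and 39: 71
merge 51 and 71: 122
Total encoded bits = sum of merged weights = 7 + 21 + 32 + 39 + 51 + 71 + 122 = 343.

343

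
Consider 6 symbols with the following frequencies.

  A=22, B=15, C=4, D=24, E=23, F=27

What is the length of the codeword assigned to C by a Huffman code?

4

Repeatedly merge the two smallest:
combine C(4), B(15) → 19
combine 19, A(22) → 41
combine E(23), D(24) → 47
combine F(27), 41 → 68
combine 47, 68 → 115
The subtree containing C is merged 4 times, so code length = 4.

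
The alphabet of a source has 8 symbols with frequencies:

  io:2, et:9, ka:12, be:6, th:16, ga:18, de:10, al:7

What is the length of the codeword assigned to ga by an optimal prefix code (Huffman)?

Huffman merges, smallest pair first:
combine io(2), be(6) → 8
combine al(7), 8 → 15
combine et(9), de(10) → 19
combine ka(12), 15 → 27
combine th(16), ga(18) → 34
combine 19, 27 → 46
combine 34, 46 → 80
ga sits 2 levels below the root, so its codeword is 2 bits.

2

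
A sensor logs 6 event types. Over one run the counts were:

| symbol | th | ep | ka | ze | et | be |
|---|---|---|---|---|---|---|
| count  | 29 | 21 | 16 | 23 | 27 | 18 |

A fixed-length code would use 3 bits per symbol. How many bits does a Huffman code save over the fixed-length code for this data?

56

Fixed-length: 3 bits × 134 symbols = 402 bits.
Huffman merges:
merge ka(16) and be(18): 34
merge ep(21) and ze(23): 44
merge et(27) and th(29): 56
merge 34 and 44: 78
merge 56 and 78: 134
Huffman total = 34 + 44 + 56 + 78 + 134 = 346 bits.
Saving = 402 − 346 = 56 bits.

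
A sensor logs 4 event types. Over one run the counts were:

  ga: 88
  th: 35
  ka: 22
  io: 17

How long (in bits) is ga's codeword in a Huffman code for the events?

1

Huffman merges, smallest pair first:
io(17) + ka(22) → 39
th(35) + 39 → 74
74 + ga(88) → 162
ga is merged only at the final step, so code length = 1.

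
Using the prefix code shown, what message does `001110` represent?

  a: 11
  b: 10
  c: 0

ccab

Read left to right; each codeword is recognised as soon as it completes (prefix code):
  0→c | 0→c | 11→a | 10→b
Decoded message: ccab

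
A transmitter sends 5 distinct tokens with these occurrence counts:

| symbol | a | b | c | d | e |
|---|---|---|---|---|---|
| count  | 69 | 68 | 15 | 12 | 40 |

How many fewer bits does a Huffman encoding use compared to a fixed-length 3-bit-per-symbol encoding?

179

Fixed-length: 3 bits × 204 symbols = 612 bits.
Huffman merges:
combine d(12), c(15) → 27
combine 27, e(40) → 67
combine 67, b(68) → 135
combine a(69), 135 → 204
Huffman total = 27 + 67 + 135 + 204 = 433 bits.
Saving = 612 − 433 = 179 bits.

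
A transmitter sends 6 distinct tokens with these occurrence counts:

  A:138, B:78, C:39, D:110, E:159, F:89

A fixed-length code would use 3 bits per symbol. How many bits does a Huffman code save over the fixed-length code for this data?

297

Fixed-length: 3 bits × 613 symbols = 1839 bits.
Huffman merges:
C(39) + B(78) → 117
F(89) + D(110) → 199
117 + A(138) → 255
E(159) + 199 → 358
255 + 358 → 613
Huffman total = 117 + 199 + 255 + 358 + 613 = 1542 bits.
Saving = 1839 − 1542 = 297 bits.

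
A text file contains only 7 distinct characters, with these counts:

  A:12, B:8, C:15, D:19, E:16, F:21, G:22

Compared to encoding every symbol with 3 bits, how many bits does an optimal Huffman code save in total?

Fixed-length: 3 bits × 113 symbols = 339 bits.
Huffman merges:
B(8) + A(12) → 20
C(15) + E(16) → 31
D(19) + 20 → 39
F(21) + G(22) → 43
31 + 39 → 70
43 + 70 → 113
Huffman total = 20 + 31 + 39 + 43 + 70 + 113 = 316 bits.
Saving = 339 − 316 = 23 bits.

23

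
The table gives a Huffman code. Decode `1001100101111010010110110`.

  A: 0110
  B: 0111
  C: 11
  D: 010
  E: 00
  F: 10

Read left to right; each codeword is recognised as soon as it completes (prefix code):
  10→F | 0110→A | 010→D | 11→C | 11→C | 010→D | 010→D | 11→C | 0110→A
Decoded message: FADCCDDCA

FADCCDDCA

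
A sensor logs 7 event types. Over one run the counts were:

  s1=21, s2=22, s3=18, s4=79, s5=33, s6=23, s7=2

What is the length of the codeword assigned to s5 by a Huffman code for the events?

3

Build the tree from the bottom:
combine s7(2), s3(18) → 20
combine 20, s1(21) → 41
combine s2(22), s6(23) → 45
combine s5(33), 41 → 74
combine 45, 74 → 119
combine s4(79), 119 → 198
s5's leaf is at depth 3, giving a 3-bit codeword.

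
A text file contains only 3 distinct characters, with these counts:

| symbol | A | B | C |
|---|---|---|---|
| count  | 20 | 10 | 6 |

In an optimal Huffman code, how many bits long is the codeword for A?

Huffman merges, smallest pair first:
combine C(6), B(10) → 16
combine 16, A(20) → 36
A is merged only at the final step, so code length = 1.

1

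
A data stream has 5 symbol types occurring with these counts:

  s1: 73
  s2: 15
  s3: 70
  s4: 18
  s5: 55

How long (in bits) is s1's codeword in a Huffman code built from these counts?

2

Repeatedly merge the two smallest:
merge s2(15) and s4(18): 33
merge 33 and s5(55): 88
merge s3(70) and s1(73): 143
merge 88 and 143: 231
s1 sits 2 levels below the root, so its codeword is 2 bits.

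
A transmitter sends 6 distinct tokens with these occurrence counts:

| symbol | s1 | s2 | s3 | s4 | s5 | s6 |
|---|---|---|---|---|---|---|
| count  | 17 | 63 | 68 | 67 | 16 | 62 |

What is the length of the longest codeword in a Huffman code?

Merge the two lowest-weight nodes at each step:
combine s5(16), s1(17) → 33
combine 33, s6(62) → 95
combine s2(63), s4(67) → 130
combine s3(68), 95 → 163
combine 130, 163 → 293
The rarest symbols sit at the bottom; the longest codeword is 4 bits.

4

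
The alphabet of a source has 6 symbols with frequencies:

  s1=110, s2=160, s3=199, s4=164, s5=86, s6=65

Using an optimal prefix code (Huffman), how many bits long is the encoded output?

1980

Greedily combine the two least-frequent nodes:
merge s6(65) and s5(86): 151
merge s1(110) and 151: 261
merge s2(160) and s4(164): 324
merge s3(199) and 261: 460
merge 324 and 460: 784
Total encoded bits = sum of merged weights = 151 + 261 + 324 + 460 + 784 = 1980.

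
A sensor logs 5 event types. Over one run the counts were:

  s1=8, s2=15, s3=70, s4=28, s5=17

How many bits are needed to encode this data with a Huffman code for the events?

Build the Huffman tree bottom-up:
combine s1(8), s2(15) → 23
combine s5(17), 23 → 40
combine s4(28), 40 → 68
combine 68, s3(70) → 138
Total encoded bits = sum of merged weights = 23 + 40 + 68 + 138 = 269.

269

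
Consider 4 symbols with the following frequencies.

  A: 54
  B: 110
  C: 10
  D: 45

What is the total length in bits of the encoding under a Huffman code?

Build the Huffman tree bottom-up:
merge C(10) and D(45): 55
merge A(54) and 55: 109
merge 109 and B(110): 219
Each symbol's bit-cost is frequency × depth; summing gives 383 bits (equivalently 55 + 109 + 219).

383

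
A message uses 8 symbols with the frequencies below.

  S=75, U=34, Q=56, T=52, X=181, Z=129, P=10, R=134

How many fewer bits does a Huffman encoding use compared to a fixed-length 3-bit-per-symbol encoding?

175

Fixed-length: 3 bits × 671 symbols = 2013 bits.
Huffman merges:
combine P(10), U(34) → 44
combine 44, T(52) → 96
combine Q(56), S(75) → 131
combine 96, Z(129) → 225
combine 131, R(134) → 265
combine X(181), 225 → 406
combine 265, 406 → 671
Huffman total = 44 + 96 + 131 + 225 + 265 + 406 + 671 = 1838 bits.
Saving = 2013 − 1838 = 175 bits.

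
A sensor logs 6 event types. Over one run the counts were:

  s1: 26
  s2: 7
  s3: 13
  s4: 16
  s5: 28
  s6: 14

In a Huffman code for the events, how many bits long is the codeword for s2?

3

Build the tree from the bottom:
combine s2(7), s3(13) → 20
combine s6(14), s4(16) → 30
combine 20, s1(26) → 46
combine s5(28), 30 → 58
combine 46, 58 → 104
s2's leaf is at depth 3, giving a 3-bit codeword.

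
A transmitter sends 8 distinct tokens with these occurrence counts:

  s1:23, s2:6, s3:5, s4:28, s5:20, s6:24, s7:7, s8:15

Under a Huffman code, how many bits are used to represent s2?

Build the tree from the bottom:
combine s3(5), s2(6) → 11
combine s7(7), 11 → 18
combine s8(15), 18 → 33
combine s5(20), s1(23) → 43
combine s6(24), s4(28) → 52
combine 33, 43 → 76
combine 52, 76 → 128
The subtree containing s2 is merged 5 times, so code length = 5.

5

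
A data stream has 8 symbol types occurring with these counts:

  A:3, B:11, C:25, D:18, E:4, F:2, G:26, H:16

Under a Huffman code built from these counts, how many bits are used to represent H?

3

Huffman merges, smallest pair first:
merge F(2) and A(3): 5
merge E(4) and 5: 9
merge 9 and B(11): 20
merge H(16) and D(18): 34
merge 20 and C(25): 45
merge G(26) and 34: 60
merge 45 and 60: 105
H sits 3 levels below the root, so its codeword is 3 bits.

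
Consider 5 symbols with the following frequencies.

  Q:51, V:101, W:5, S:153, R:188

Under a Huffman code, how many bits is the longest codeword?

Merge the two lowest-weight nodes at each step:
combine W(5), Q(51) → 56
combine 56, V(101) → 157
combine S(153), 157 → 310
combine R(188), 310 → 498
The first pair merged (W, Q) ends up deepest, at depth 4.

4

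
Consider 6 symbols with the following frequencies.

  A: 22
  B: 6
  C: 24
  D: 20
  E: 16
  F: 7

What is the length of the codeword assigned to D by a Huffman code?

Build the tree from the bottom:
B(6) + F(7) → 13
13 + E(16) → 29
D(20) + A(22) → 42
C(24) + 29 → 53
42 + 53 → 95
D sits 2 levels below the root, so its codeword is 2 bits.

2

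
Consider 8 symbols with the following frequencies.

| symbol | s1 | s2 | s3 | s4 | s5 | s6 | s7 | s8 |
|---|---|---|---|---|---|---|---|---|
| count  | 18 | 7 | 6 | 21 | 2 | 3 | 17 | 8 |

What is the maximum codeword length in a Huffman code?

5

Merge the two lowest-weight nodes at each step:
merge s5(2) and s6(3): 5
merge 5 and s3(6): 11
merge s2(7) and s8(8): 15
merge 11 and 15: 26
merge s7(17) and s1(18): 35
merge s4(21) and 26: 47
merge 35 and 47: 82
Maximum depth reached is 5.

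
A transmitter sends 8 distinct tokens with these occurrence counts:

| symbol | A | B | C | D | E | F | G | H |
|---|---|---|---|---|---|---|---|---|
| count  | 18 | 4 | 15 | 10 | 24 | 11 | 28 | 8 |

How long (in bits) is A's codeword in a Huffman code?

Build the tree from the bottom:
merge B(4) and H(8): 12
merge D(10) and F(11): 21
merge 12 and C(15): 27
merge A(18) and 21: 39
merge E(24) and 27: 51
merge G(28) and 39: 67
merge 51 and 67: 118
A sits 3 levels below the root, so its codeword is 3 bits.

3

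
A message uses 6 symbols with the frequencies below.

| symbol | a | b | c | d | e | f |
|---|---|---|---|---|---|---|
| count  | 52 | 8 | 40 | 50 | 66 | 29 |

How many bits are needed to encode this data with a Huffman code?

604

Merge the two smallest weights repeatedly:
b(8) + f(29) → 37
37 + c(40) → 77
d(50) + a(52) → 102
e(66) + 77 → 143
102 + 143 → 245
The encoded length is the sum of every internal node's weight: 37 + 77 + 102 + 143 + 245 = 604 bits.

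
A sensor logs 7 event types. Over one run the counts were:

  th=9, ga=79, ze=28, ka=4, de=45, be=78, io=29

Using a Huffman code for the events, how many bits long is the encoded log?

Build the Huffman tree bottom-up:
ka(4) + th(9) → 13
13 + ze(28) → 41
io(29) + 41 → 70
de(45) + 70 → 115
be(78) + ga(79) → 157
115 + 157 → 272
Total encoded bits = sum of merged weights = 13 + 41 + 70 + 115 + 157 + 272 = 668.

668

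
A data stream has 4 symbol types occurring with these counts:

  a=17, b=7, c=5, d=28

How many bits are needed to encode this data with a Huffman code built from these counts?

Greedily combine the two least-frequent nodes:
merge c(5) and b(7): 12
merge 12 and a(17): 29
merge d(28) and 29: 57
Total encoded bits = sum of merged weights = 12 + 29 + 57 = 98.

98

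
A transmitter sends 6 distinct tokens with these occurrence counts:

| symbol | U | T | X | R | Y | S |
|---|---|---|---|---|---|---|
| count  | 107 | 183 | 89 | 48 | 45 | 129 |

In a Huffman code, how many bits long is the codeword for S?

Repeatedly merge the two smallest:
Y(45) + R(48) → 93
X(89) + 93 → 182
U(107) + S(129) → 236
182 + T(183) → 365
236 + 365 → 601
The subtree containing S is merged 2 times, so code length = 2.

2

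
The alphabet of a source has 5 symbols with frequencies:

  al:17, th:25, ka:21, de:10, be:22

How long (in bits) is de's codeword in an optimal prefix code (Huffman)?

3

Build the tree from the bottom:
combine de(10), al(17) → 27
combine ka(21), be(22) → 43
combine th(25), 27 → 52
combine 43, 52 → 95
de sits 3 levels below the root, so its codeword is 3 bits.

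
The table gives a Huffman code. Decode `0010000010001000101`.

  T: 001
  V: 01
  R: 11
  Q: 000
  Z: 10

TQTQZTV

Read left to right; each codeword is recognised as soon as it completes (prefix code):
  001→T | 000→Q | 001→T | 000→Q | 10→Z | 001→T | 01→V
Decoded message: TQTQZTV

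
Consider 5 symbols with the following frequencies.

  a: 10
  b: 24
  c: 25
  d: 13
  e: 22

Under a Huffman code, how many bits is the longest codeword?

Merge the two lowest-weight nodes at each step:
merge a(10) and d(13): 23
merge e(22) and 23: 45
merge b(24) and c(25): 49
merge 45 and 49: 94
Maximum depth reached is 3.

3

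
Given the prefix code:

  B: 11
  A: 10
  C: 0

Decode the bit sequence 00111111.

CCBBB

Read left to right; each codeword is recognised as soon as it completes (prefix code):
  0→C | 0→C | 11→B | 11→B | 11→B
Decoded message: CCBBB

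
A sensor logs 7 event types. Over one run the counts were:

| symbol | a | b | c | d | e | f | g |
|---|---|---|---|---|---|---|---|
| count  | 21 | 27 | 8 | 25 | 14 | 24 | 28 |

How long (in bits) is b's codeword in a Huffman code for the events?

2

Repeatedly merge the two smallest:
c(8) + e(14) → 22
a(21) + 22 → 43
f(24) + d(25) → 49
b(27) + g(28) → 55
43 + 49 → 92
55 + 92 → 147
b sits 2 levels below the root, so its codeword is 2 bits.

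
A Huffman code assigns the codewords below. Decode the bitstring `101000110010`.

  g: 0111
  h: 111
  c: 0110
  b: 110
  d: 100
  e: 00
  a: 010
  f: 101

feca

Read left to right; each codeword is recognised as soon as it completes (prefix code):
  101→f | 00→e | 0110→c | 010→a
Decoded message: feca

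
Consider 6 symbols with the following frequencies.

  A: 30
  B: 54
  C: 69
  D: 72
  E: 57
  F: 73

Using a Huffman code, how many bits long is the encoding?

920

Build the Huffman tree bottom-up:
merge A(30) and B(54): 84
merge E(57) and C(69): 126
merge D(72) and F(73): 145
merge 84 and 126: 210
merge 145 and 210: 355
Each symbol's bit-cost is frequency × depth; summing gives 920 bits (equivalently 84 + 126 + 145 + 210 + 355).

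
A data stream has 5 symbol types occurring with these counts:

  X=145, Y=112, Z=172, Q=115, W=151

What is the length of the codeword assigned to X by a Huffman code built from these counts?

2

Huffman merges, smallest pair first:
merge Y(112) and Q(115): 227
merge X(145) and W(151): 296
merge Z(172) and 227: 399
merge 296 and 399: 695
The subtree containing X is merged 2 times, so code length = 2.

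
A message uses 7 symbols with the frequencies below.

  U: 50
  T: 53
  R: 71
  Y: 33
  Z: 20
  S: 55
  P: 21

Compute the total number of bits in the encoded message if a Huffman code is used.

Merge the two smallest weights repeatedly:
combine Z(20), P(21) → 41
combine Y(33), 41 → 74
combine U(50), T(53) → 103
combine S(55), R(71) → 126
combine 74, 103 → 177
combine 126, 177 → 303
The encoded length is the sum of every internal node's weight: 41 + 74 + 103 + 126 + 177 + 303 = 824 bits.

824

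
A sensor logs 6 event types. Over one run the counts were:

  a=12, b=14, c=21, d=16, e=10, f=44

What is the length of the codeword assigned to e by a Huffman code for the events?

Huffman merges, smallest pair first:
combine e(10), a(12) → 22
combine b(14), d(16) → 30
combine c(21), 22 → 43
combine 30, 43 → 73
combine f(44), 73 → 117
The subtree containing e is merged 4 times, so code length = 4.

4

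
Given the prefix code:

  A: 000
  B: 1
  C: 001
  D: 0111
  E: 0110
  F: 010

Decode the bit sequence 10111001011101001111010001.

BDCDFDBFC

Read left to right; each codeword is recognised as soon as it completes (prefix code):
  1→B | 0111→D | 001→C | 0111→D | 010→F | 0111→D | 1→B | 010→F | 001→C
Decoded message: BDCDFDBFC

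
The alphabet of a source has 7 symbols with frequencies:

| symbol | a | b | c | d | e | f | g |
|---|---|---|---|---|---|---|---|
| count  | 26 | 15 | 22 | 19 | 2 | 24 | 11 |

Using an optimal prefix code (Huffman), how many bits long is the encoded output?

320

Merge the two smallest weights repeatedly:
combine e(2), g(11) → 13
combine 13, b(15) → 28
combine d(19), c(22) → 41
combine f(24), a(26) → 50
combine 28, 41 → 69
combine 50, 69 → 119
The encoded length is the sum of every internal node's weight: 13 + 28 + 41 + 50 + 69 + 119 = 320 bits.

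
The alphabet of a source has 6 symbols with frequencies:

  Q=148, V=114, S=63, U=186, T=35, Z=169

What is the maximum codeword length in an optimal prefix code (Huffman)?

Merge the two lowest-weight nodes at each step:
T(35) + S(63) → 98
98 + V(114) → 212
Q(148) + Z(169) → 317
U(186) + 212 → 398
317 + 398 → 715
Maximum depth reached is 4.

4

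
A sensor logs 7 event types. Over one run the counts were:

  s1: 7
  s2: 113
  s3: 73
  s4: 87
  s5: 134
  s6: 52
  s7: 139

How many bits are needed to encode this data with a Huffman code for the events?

1601

Greedily combine the two least-frequent nodes:
s1(7) + s6(52) → 59
59 + s3(73) → 132
s4(87) + s2(113) → 200
132 + s5(134) → 266
s7(139) + 200 → 339
266 + 339 → 605
Each symbol's bit-cost is frequency × depth; summing gives 1601 bits (equivalently 59 + 132 + 200 + 266 + 339 + 605).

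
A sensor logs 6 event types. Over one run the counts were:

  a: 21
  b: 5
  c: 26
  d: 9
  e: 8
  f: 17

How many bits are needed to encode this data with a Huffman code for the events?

Build the Huffman tree bottom-up:
merge b(5) and e(8): 13
merge d(9) and 13: 22
merge f(17) and a(21): 38
merge 22 and c(26): 48
merge 38 and 48: 86
The encoded length is the sum of every internal node's weight: 13 + 22 + 38 + 48 + 86 = 207 bits.

207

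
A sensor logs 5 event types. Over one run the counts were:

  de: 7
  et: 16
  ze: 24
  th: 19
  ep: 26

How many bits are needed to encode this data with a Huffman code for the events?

207

Merge the two smallest weights repeatedly:
merge de(7) and et(16): 23
merge th(19) and 23: 42
merge ze(24) and ep(26): 50
merge 42 and 50: 92
Each symbol's bit-cost is frequency × depth; summing gives 207 bits (equivalently 23 + 42 + 50 + 92).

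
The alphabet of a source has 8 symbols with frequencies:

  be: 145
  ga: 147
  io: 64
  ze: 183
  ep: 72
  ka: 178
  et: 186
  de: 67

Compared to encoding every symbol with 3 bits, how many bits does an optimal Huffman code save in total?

Fixed-length: 3 bits × 1042 symbols = 3126 bits.
Huffman merges:
combine io(64), de(67) → 131
combine ep(72), 131 → 203
combine be(145), ga(147) → 292
combine ka(178), ze(183) → 361
combine et(186), 203 → 389
combine 292, 361 → 653
combine 389, 653 → 1042
Huffman total = 131 + 203 + 292 + 361 + 389 + 653 + 1042 = 3071 bits.
Saving = 3126 − 3071 = 55 bits.

55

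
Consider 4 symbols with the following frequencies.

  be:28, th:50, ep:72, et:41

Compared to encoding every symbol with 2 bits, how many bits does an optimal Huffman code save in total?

Fixed-length: 2 bits × 191 symbols = 382 bits.
Huffman merges:
be(28) + et(41) → 69
th(50) + 69 → 119
ep(72) + 119 → 191
Huffman total = 69 + 119 + 191 = 379 bits.
Saving = 382 − 379 = 3 bits.

3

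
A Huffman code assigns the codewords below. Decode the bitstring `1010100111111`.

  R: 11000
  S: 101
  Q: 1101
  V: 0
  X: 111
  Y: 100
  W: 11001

SVYXX

Read left to right; each codeword is recognised as soon as it completes (prefix code):
  101→S | 0→V | 100→Y | 111→X | 111→X
Decoded message: SVYXX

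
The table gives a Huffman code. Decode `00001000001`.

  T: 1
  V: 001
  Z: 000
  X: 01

ZXZV

Read left to right; each codeword is recognised as soon as it completes (prefix code):
  000→Z | 01→X | 000→Z | 001→V
Decoded message: ZXZV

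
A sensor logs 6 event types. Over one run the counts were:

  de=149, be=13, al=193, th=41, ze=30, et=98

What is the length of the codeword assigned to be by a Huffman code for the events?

5

Repeatedly merge the two smallest:
be(13) + ze(30) → 43
th(41) + 43 → 84
84 + et(98) → 182
de(149) + 182 → 331
al(193) + 331 → 524
be sits 5 levels below the root, so its codeword is 5 bits.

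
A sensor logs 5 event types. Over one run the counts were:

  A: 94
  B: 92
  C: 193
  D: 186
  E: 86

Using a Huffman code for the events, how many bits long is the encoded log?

Greedily combine the two least-frequent nodes:
combine E(86), B(92) → 178
combine A(94), 178 → 272
combine D(186), C(193) → 379
combine 272, 379 → 651
The encoded length is the sum of every internal node's weight: 178 + 272 + 379 + 651 = 1480 bits.

1480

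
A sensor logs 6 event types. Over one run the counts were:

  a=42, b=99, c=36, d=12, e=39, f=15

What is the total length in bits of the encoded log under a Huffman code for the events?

558

Greedily combine the two least-frequent nodes:
combine d(12), f(15) → 27
combine 27, c(36) → 63
combine e(39), a(42) → 81
combine 63, 81 → 144
combine b(99), 144 → 243
The encoded length is the sum of every internal node's weight: 27 + 63 + 81 + 144 + 243 = 558 bits.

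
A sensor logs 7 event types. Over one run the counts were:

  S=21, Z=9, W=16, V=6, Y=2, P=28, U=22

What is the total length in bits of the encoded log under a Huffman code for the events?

Merge the two smallest weights repeatedly:
combine Y(2), V(6) → 8
combine 8, Z(9) → 17
combine W(16), 17 → 33
combine S(21), U(22) → 43
combine P(28), 33 → 61
combine 43, 61 → 104
Total encoded bits = sum of merged weights = 8 + 17 + 33 + 43 + 61 + 104 = 266.

266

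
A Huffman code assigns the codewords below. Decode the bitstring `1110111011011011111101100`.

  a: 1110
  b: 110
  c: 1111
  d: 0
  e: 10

aabbcbbd

Read left to right; each codeword is recognised as soon as it completes (prefix code):
  1110→a | 1110→a | 110→b | 110→b | 1111→c | 110→b | 110→b | 0→d
Decoded message: aabbcbbd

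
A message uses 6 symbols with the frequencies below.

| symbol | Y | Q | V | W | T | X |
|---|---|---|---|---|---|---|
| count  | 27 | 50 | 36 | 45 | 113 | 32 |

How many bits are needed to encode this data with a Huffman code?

Greedily combine the two least-frequent nodes:
merge Y(27) and X(32): 59
merge V(36) and W(45): 81
merge Q(50) and 59: 109
merge 81 and 109: 190
merge T(113) and 190: 303
Each symbol's bit-cost is frequency × depth; summing gives 742 bits (equivalently 59 + 81 + 109 + 190 + 303).

742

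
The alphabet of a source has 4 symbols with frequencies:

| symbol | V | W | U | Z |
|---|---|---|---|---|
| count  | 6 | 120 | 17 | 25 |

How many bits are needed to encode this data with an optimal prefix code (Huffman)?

239

Merge the two smallest weights repeatedly:
merge V(6) and U(17): 23
merge 23 and Z(25): 48
merge 48 and W(120): 168
Total encoded bits = sum of merged weights = 23 + 48 + 168 = 239.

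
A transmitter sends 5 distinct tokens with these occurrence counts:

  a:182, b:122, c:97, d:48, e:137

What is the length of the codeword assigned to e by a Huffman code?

2

Build the tree from the bottom:
combine d(48), c(97) → 145
combine b(122), e(137) → 259
combine 145, a(182) → 327
combine 259, 327 → 586
The subtree containing e is merged 2 times, so code length = 2.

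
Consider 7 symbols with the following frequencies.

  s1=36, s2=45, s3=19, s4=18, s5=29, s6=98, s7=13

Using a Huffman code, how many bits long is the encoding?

Merge the two smallest weights repeatedly:
merge s7(13) and s4(18): 31
merge s3(19) and s5(29): 48
merge 31 and s1(36): 67
merge s2(45) and 48: 93
merge 67 and 93: 160
merge s6(98) and 160: 258
Total encoded bits = sum of merged weights = 31 + 48 + 67 + 93 + 160 + 258 = 657.

657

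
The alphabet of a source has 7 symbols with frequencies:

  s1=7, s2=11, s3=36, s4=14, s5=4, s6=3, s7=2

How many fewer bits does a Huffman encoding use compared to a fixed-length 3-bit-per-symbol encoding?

Fixed-length: 3 bits × 77 symbols = 231 bits.
Huffman merges:
combine s7(2), s6(3) → 5
combine s5(4), 5 → 9
combine s1(7), 9 → 16
combine s2(11), s4(14) → 25
combine 16, 25 → 41
combine s3(36), 41 → 77
Huffman total = 5 + 9 + 16 + 25 + 41 + 77 = 173 bits.
Saving = 231 − 173 = 58 bits.

58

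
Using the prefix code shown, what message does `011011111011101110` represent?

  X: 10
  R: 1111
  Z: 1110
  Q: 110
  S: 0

SQRXZZ

Read left to right; each codeword is recognised as soon as it completes (prefix code):
  0→S | 110→Q | 1111→R | 10→X | 1110→Z | 1110→Z
Decoded message: SQRXZZ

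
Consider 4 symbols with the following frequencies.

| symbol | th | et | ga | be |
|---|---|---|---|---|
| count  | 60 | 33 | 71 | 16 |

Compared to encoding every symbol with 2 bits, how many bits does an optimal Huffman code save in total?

22

Fixed-length: 2 bits × 180 symbols = 360 bits.
Huffman merges:
combine be(16), et(33) → 49
combine 49, th(60) → 109
combine ga(71), 109 → 180
Huffman total = 49 + 109 + 180 = 338 bits.
Saving = 360 − 338 = 22 bits.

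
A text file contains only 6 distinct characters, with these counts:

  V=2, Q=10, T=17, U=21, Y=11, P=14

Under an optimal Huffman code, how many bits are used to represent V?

Huffman merges, smallest pair first:
V(2) + Q(10) → 12
Y(11) + 12 → 23
P(14) + T(17) → 31
U(21) + 23 → 44
31 + 44 → 75
V sits 4 levels below the root, so its codeword is 4 bits.

4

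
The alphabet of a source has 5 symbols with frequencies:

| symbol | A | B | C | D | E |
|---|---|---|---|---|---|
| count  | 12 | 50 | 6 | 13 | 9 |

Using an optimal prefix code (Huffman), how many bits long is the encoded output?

Build the Huffman tree bottom-up:
C(6) + E(9) → 15
A(12) + D(13) → 25
15 + 25 → 40
40 + B(50) → 90
The encoded length is the sum of every internal node's weight: 15 + 25 + 40 + 90 = 170 bits.

170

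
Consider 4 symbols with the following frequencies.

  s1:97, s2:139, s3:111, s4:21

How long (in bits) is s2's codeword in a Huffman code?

Build the tree from the bottom:
s4(21) + s1(97) → 118
s3(111) + 118 → 229
s2(139) + 229 → 368
s2 is merged only at the final step, so code length = 1.

1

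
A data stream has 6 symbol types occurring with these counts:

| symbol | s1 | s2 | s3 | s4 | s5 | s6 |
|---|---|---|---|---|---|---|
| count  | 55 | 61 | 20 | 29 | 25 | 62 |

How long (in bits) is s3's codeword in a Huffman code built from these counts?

4

Build the tree from the bottom:
merge s3(20) and s5(25): 45
merge s4(29) and 45: 74
merge s1(55) and s2(61): 116
merge s6(62) and 74: 136
merge 116 and 136: 252
The subtree containing s3 is merged 4 times, so code length = 4.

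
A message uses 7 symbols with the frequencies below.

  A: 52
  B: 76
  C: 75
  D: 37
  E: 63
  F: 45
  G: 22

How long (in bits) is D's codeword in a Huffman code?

4

Build the tree from the bottom:
merge G(22) and D(37): 59
merge F(45) and A(52): 97
merge 59 and E(63): 122
merge C(75) and B(76): 151
merge 97 and 122: 219
merge 151 and 219: 370
D sits 4 levels below the root, so its codeword is 4 bits.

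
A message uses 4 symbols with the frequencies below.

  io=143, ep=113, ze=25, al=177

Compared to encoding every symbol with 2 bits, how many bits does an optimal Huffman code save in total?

Fixed-length: 2 bits × 458 symbols = 916 bits.
Huffman merges:
merge ze(25) and ep(113): 138
merge 138 and io(143): 281
merge al(177) and 281: 458
Huffman total = 138 + 281 + 458 = 877 bits.
Saving = 916 − 877 = 39 bits.

39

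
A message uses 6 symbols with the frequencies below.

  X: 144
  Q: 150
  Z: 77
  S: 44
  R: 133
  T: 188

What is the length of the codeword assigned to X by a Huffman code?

2

Repeatedly merge the two smallest:
merge S(44) and Z(77): 121
merge 121 and R(133): 254
merge X(144) and Q(150): 294
merge T(188) and 254: 442
merge 294 and 442: 736
X sits 2 levels below the root, so its codeword is 2 bits.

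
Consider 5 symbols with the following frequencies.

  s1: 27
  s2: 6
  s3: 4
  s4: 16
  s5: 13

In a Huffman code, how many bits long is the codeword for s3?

Repeatedly merge the two smallest:
combine s3(4), s2(6) → 10
combine 10, s5(13) → 23
combine s4(16), 23 → 39
combine s1(27), 39 → 66
s3 sits 4 levels below the root, so its codeword is 4 bits.

4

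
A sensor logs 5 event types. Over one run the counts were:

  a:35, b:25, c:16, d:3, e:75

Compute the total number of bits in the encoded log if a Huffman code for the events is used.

Build the Huffman tree bottom-up:
merge d(3) and c(16): 19
merge 19 and b(25): 44
merge a(35) and 44: 79
merge e(75) and 79: 154
Total encoded bits = sum of merged weights = 19 + 44 + 79 + 154 = 296.

296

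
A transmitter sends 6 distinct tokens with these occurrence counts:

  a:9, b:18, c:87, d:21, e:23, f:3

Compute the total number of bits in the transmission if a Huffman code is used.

Greedily combine the two least-frequent nodes:
combine f(3), a(9) → 12
combine 12, b(18) → 30
combine d(21), e(23) → 44
combine 30, 44 → 74
combine 74, c(87) → 161
Total encoded bits = sum of merged weights = 12 + 30 + 44 + 74 + 161 = 321.

321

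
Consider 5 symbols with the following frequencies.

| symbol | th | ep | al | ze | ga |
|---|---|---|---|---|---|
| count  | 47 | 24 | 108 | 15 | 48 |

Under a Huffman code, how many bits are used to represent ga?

Huffman merges, smallest pair first:
ze(15) + ep(24) → 39
39 + th(47) → 86
ga(48) + 86 → 134
al(108) + 134 → 242
ga sits 2 levels below the root, so its codeword is 2 bits.

2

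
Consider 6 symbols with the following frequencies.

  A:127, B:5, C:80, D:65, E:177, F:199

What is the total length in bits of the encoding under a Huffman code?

1526

Merge the two smallest weights repeatedly:
merge B(5) and D(65): 70
merge 70 and C(80): 150
merge A(127) and 150: 277
merge E(177) and F(199): 376
merge 277 and 376: 653
Total encoded bits = sum of merged weights = 70 + 150 + 277 + 376 + 653 = 1526.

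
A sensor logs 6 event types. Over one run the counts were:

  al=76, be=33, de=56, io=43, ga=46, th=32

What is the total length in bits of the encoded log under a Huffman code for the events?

726

Merge the two smallest weights repeatedly:
th(32) + be(33) → 65
io(43) + ga(46) → 89
de(56) + 65 → 121
al(76) + 89 → 165
121 + 165 → 286
Total encoded bits = sum of merged weights = 65 + 89 + 121 + 165 + 286 = 726.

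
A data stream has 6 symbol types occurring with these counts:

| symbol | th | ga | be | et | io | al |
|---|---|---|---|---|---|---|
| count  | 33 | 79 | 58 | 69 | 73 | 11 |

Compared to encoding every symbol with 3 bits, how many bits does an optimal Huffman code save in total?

177

Fixed-length: 3 bits × 323 symbols = 969 bits.
Huffman merges:
merge al(11) and th(33): 44
merge 44 and be(58): 102
merge et(69) and io(73): 142
merge ga(79) and 102: 181
merge 142 and 181: 323
Huffman total = 44 + 102 + 142 + 181 + 323 = 792 bits.
Saving = 969 − 792 = 177 bits.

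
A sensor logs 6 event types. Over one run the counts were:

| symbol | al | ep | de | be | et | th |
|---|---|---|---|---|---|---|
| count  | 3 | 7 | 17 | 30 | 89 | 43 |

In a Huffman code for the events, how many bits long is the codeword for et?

Build the tree from the bottom:
merge al(3) and ep(7): 10
merge 10 and de(17): 27
merge 27 and be(30): 57
merge th(43) and 57: 100
merge et(89) and 100: 189
et is a child of the root — depth 1, so its codeword is a single bit.

1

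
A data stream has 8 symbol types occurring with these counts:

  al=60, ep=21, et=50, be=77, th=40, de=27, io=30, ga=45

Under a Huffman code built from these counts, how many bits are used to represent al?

3

Repeatedly merge the two smallest:
ep(21) + de(27) → 48
io(30) + th(40) → 70
ga(45) + 48 → 93
et(50) + al(60) → 110
70 + be(77) → 147
93 + 110 → 203
147 + 203 → 350
The subtree containing al is merged 3 times, so code length = 3.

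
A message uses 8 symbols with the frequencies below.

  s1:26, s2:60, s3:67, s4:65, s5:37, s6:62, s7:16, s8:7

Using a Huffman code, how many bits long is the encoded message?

Greedily combine the two least-frequent nodes:
merge s8(7) and s7(16): 23
merge 23 and s1(26): 49
merge s5(37) and 49: 86
merge s2(60) and s6(62): 122
merge s4(65) and s3(67): 132
merge 86 and 122: 208
merge 132 and 208: 340
The encoded length is the sum of every internal node's weight: 23 + 49 + 86 + 122 + 132 + 208 + 340 = 960 bits.

960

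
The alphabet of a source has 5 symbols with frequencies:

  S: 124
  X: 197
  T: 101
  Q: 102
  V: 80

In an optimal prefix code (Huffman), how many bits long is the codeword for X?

2

Repeatedly merge the two smallest:
merge V(80) and T(101): 181
merge Q(102) and S(124): 226
merge 181 and X(197): 378
merge 226 and 378: 604
X sits 2 levels below the root, so its codeword is 2 bits.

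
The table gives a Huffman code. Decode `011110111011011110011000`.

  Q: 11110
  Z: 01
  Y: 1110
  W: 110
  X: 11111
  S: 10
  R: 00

Read left to right; each codeword is recognised as soon as it completes (prefix code):
  01→Z | 1110→Y | 1110→Y | 110→W | 11110→Q | 01→Z | 10→S | 00→R
Decoded message: ZYYWQZSR

ZYYWQZSR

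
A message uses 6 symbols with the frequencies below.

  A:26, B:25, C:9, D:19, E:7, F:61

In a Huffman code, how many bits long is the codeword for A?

3

Repeatedly merge the two smallest:
merge E(7) and C(9): 16
merge 16 and D(19): 35
merge B(25) and A(26): 51
merge 35 and 51: 86
merge F(61) and 86: 147
A sits 3 levels below the root, so its codeword is 3 bits.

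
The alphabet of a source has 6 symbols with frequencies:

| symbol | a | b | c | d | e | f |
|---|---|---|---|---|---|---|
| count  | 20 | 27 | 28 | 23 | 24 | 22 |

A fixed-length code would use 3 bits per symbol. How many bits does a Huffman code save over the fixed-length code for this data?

Fixed-length: 3 bits × 144 symbols = 432 bits.
Huffman merges:
merge a(20) and f(22): 42
merge d(23) and e(24): 47
merge b(27) and c(28): 55
merge 42 and 47: 89
merge 55 and 89: 144
Huffman total = 42 + 47 + 55 + 89 + 144 = 377 bits.
Saving = 432 − 377 = 55 bits.

55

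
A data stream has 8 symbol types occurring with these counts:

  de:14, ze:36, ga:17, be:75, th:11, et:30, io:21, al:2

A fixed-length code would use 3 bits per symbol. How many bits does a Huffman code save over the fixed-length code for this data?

Fixed-length: 3 bits × 206 symbols = 618 bits.
Huffman merges:
merge al(2) and th(11): 13
merge 13 and de(14): 27
merge ga(17) and io(21): 38
merge 27 and et(30): 57
merge ze(36) and 38: 74
merge 57 and 74: 131
merge be(75) and 131: 206
Huffman total = 13 + 27 + 38 + 57 + 74 + 131 + 206 = 546 bits.
Saving = 618 − 546 = 72 bits.

72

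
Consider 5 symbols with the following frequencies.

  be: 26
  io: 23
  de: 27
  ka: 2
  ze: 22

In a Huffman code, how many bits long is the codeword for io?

Build the tree from the bottom:
ka(2) + ze(22) → 24
io(23) + 24 → 47
be(26) + de(27) → 53
47 + 53 → 100
The subtree containing io is merged 2 times, so code length = 2.

2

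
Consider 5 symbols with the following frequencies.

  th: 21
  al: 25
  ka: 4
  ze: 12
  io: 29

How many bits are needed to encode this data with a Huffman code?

Greedily combine the two least-frequent nodes:
merge ka(4) and ze(12): 16
merge 16 and th(21): 37
merge al(25) and io(29): 54
merge 37 and 54: 91
Each symbol's bit-cost is frequency × depth; summing gives 198 bits (equivalently 16 + 37 + 54 + 91).

198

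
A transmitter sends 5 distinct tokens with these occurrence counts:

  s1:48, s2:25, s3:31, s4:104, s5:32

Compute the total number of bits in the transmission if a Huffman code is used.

Build the Huffman tree bottom-up:
merge s2(25) and s3(31): 56
merge s5(32) and s1(48): 80
merge 56 and 80: 136
merge s4(104) and 136: 240
Each symbol's bit-cost is frequency × depth; summing gives 512 bits (equivalently 56 + 80 + 136 + 240).

512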